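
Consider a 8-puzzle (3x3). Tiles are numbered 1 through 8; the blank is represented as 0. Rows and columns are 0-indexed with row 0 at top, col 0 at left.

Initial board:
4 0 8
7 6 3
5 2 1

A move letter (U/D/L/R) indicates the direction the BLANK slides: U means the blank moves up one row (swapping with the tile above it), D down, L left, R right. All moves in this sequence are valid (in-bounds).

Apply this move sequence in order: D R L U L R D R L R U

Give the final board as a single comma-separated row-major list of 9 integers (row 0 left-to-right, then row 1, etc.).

Answer: 4, 6, 0, 7, 3, 8, 5, 2, 1

Derivation:
After move 1 (D):
4 6 8
7 0 3
5 2 1

After move 2 (R):
4 6 8
7 3 0
5 2 1

After move 3 (L):
4 6 8
7 0 3
5 2 1

After move 4 (U):
4 0 8
7 6 3
5 2 1

After move 5 (L):
0 4 8
7 6 3
5 2 1

After move 6 (R):
4 0 8
7 6 3
5 2 1

After move 7 (D):
4 6 8
7 0 3
5 2 1

After move 8 (R):
4 6 8
7 3 0
5 2 1

After move 9 (L):
4 6 8
7 0 3
5 2 1

After move 10 (R):
4 6 8
7 3 0
5 2 1

After move 11 (U):
4 6 0
7 3 8
5 2 1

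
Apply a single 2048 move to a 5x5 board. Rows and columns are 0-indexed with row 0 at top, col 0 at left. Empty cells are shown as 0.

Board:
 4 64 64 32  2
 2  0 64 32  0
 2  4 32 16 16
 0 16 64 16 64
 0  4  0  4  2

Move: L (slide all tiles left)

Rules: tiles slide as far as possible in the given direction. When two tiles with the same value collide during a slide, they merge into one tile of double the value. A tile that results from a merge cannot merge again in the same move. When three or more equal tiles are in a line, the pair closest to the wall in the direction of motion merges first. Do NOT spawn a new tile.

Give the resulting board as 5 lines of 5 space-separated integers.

Slide left:
row 0: [4, 64, 64, 32, 2] -> [4, 128, 32, 2, 0]
row 1: [2, 0, 64, 32, 0] -> [2, 64, 32, 0, 0]
row 2: [2, 4, 32, 16, 16] -> [2, 4, 32, 32, 0]
row 3: [0, 16, 64, 16, 64] -> [16, 64, 16, 64, 0]
row 4: [0, 4, 0, 4, 2] -> [8, 2, 0, 0, 0]

Answer:   4 128  32   2   0
  2  64  32   0   0
  2   4  32  32   0
 16  64  16  64   0
  8   2   0   0   0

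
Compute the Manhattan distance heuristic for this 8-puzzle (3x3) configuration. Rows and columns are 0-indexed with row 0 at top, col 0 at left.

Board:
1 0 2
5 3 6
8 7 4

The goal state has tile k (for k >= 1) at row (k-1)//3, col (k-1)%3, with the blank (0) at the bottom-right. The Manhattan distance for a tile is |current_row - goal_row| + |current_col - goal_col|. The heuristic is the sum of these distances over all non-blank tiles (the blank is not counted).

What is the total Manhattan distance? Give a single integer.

Tile 1: at (0,0), goal (0,0), distance |0-0|+|0-0| = 0
Tile 2: at (0,2), goal (0,1), distance |0-0|+|2-1| = 1
Tile 5: at (1,0), goal (1,1), distance |1-1|+|0-1| = 1
Tile 3: at (1,1), goal (0,2), distance |1-0|+|1-2| = 2
Tile 6: at (1,2), goal (1,2), distance |1-1|+|2-2| = 0
Tile 8: at (2,0), goal (2,1), distance |2-2|+|0-1| = 1
Tile 7: at (2,1), goal (2,0), distance |2-2|+|1-0| = 1
Tile 4: at (2,2), goal (1,0), distance |2-1|+|2-0| = 3
Sum: 0 + 1 + 1 + 2 + 0 + 1 + 1 + 3 = 9

Answer: 9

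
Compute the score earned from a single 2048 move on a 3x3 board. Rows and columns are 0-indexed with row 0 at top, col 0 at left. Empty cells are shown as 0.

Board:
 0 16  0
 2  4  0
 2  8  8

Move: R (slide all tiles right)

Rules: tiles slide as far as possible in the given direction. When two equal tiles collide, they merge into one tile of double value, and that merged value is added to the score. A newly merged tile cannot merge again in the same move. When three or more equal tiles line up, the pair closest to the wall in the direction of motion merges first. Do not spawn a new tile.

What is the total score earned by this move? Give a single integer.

Answer: 16

Derivation:
Slide right:
row 0: [0, 16, 0] -> [0, 0, 16]  score +0 (running 0)
row 1: [2, 4, 0] -> [0, 2, 4]  score +0 (running 0)
row 2: [2, 8, 8] -> [0, 2, 16]  score +16 (running 16)
Board after move:
 0  0 16
 0  2  4
 0  2 16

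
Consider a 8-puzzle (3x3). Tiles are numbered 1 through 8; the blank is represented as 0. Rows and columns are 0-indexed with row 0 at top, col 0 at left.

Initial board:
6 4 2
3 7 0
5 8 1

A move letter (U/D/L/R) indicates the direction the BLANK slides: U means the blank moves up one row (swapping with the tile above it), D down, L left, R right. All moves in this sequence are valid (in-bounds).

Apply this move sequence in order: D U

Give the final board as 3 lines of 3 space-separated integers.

After move 1 (D):
6 4 2
3 7 1
5 8 0

After move 2 (U):
6 4 2
3 7 0
5 8 1

Answer: 6 4 2
3 7 0
5 8 1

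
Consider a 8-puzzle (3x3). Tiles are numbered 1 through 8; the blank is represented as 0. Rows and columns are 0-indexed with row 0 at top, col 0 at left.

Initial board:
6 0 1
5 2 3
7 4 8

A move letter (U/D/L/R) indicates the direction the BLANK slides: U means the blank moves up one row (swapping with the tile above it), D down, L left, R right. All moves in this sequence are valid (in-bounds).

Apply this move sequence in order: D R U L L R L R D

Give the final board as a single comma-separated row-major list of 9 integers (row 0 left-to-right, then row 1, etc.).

After move 1 (D):
6 2 1
5 0 3
7 4 8

After move 2 (R):
6 2 1
5 3 0
7 4 8

After move 3 (U):
6 2 0
5 3 1
7 4 8

After move 4 (L):
6 0 2
5 3 1
7 4 8

After move 5 (L):
0 6 2
5 3 1
7 4 8

After move 6 (R):
6 0 2
5 3 1
7 4 8

After move 7 (L):
0 6 2
5 3 1
7 4 8

After move 8 (R):
6 0 2
5 3 1
7 4 8

After move 9 (D):
6 3 2
5 0 1
7 4 8

Answer: 6, 3, 2, 5, 0, 1, 7, 4, 8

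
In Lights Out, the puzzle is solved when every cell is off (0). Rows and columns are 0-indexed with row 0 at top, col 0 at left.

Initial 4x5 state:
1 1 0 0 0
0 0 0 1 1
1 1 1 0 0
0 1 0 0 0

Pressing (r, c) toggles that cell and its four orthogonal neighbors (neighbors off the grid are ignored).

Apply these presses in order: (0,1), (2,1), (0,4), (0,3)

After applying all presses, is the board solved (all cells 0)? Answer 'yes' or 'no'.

After press 1 at (0,1):
0 0 1 0 0
0 1 0 1 1
1 1 1 0 0
0 1 0 0 0

After press 2 at (2,1):
0 0 1 0 0
0 0 0 1 1
0 0 0 0 0
0 0 0 0 0

After press 3 at (0,4):
0 0 1 1 1
0 0 0 1 0
0 0 0 0 0
0 0 0 0 0

After press 4 at (0,3):
0 0 0 0 0
0 0 0 0 0
0 0 0 0 0
0 0 0 0 0

Lights still on: 0

Answer: yes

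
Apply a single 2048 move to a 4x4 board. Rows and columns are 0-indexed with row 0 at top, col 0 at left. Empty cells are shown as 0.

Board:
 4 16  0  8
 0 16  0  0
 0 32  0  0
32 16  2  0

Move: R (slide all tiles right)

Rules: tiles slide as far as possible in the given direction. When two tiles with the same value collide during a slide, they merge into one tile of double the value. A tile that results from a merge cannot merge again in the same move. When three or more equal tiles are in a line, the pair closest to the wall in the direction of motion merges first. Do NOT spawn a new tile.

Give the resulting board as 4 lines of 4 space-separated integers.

Answer:  0  4 16  8
 0  0  0 16
 0  0  0 32
 0 32 16  2

Derivation:
Slide right:
row 0: [4, 16, 0, 8] -> [0, 4, 16, 8]
row 1: [0, 16, 0, 0] -> [0, 0, 0, 16]
row 2: [0, 32, 0, 0] -> [0, 0, 0, 32]
row 3: [32, 16, 2, 0] -> [0, 32, 16, 2]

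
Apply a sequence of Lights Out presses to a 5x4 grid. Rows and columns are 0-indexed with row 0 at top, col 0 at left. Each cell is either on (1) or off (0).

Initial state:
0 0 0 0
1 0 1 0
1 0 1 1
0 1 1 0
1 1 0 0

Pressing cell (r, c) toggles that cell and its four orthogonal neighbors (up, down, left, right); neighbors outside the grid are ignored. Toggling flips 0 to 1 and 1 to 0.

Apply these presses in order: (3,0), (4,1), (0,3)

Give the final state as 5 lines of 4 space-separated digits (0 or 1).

Answer: 0 0 1 1
1 0 1 1
0 0 1 1
1 1 1 0
1 0 1 0

Derivation:
After press 1 at (3,0):
0 0 0 0
1 0 1 0
0 0 1 1
1 0 1 0
0 1 0 0

After press 2 at (4,1):
0 0 0 0
1 0 1 0
0 0 1 1
1 1 1 0
1 0 1 0

After press 3 at (0,3):
0 0 1 1
1 0 1 1
0 0 1 1
1 1 1 0
1 0 1 0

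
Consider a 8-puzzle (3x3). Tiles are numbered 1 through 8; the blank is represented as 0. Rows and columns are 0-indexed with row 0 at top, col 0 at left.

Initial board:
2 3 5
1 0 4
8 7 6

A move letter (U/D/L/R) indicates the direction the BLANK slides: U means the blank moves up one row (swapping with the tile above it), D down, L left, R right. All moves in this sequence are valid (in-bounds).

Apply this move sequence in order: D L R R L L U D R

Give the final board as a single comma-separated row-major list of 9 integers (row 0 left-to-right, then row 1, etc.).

After move 1 (D):
2 3 5
1 7 4
8 0 6

After move 2 (L):
2 3 5
1 7 4
0 8 6

After move 3 (R):
2 3 5
1 7 4
8 0 6

After move 4 (R):
2 3 5
1 7 4
8 6 0

After move 5 (L):
2 3 5
1 7 4
8 0 6

After move 6 (L):
2 3 5
1 7 4
0 8 6

After move 7 (U):
2 3 5
0 7 4
1 8 6

After move 8 (D):
2 3 5
1 7 4
0 8 6

After move 9 (R):
2 3 5
1 7 4
8 0 6

Answer: 2, 3, 5, 1, 7, 4, 8, 0, 6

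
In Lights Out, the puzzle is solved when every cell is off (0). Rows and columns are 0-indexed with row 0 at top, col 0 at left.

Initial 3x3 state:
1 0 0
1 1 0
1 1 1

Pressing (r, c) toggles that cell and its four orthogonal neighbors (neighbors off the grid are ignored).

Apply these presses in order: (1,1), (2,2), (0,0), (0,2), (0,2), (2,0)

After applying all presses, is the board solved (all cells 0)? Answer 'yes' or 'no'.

Answer: yes

Derivation:
After press 1 at (1,1):
1 1 0
0 0 1
1 0 1

After press 2 at (2,2):
1 1 0
0 0 0
1 1 0

After press 3 at (0,0):
0 0 0
1 0 0
1 1 0

After press 4 at (0,2):
0 1 1
1 0 1
1 1 0

After press 5 at (0,2):
0 0 0
1 0 0
1 1 0

After press 6 at (2,0):
0 0 0
0 0 0
0 0 0

Lights still on: 0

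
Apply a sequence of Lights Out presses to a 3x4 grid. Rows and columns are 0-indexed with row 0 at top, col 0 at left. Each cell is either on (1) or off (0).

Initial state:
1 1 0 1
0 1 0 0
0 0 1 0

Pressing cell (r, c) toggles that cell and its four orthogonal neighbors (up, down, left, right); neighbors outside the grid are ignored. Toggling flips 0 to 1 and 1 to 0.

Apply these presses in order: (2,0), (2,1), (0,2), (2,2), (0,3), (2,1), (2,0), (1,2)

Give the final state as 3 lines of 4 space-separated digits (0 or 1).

After press 1 at (2,0):
1 1 0 1
1 1 0 0
1 1 1 0

After press 2 at (2,1):
1 1 0 1
1 0 0 0
0 0 0 0

After press 3 at (0,2):
1 0 1 0
1 0 1 0
0 0 0 0

After press 4 at (2,2):
1 0 1 0
1 0 0 0
0 1 1 1

After press 5 at (0,3):
1 0 0 1
1 0 0 1
0 1 1 1

After press 6 at (2,1):
1 0 0 1
1 1 0 1
1 0 0 1

After press 7 at (2,0):
1 0 0 1
0 1 0 1
0 1 0 1

After press 8 at (1,2):
1 0 1 1
0 0 1 0
0 1 1 1

Answer: 1 0 1 1
0 0 1 0
0 1 1 1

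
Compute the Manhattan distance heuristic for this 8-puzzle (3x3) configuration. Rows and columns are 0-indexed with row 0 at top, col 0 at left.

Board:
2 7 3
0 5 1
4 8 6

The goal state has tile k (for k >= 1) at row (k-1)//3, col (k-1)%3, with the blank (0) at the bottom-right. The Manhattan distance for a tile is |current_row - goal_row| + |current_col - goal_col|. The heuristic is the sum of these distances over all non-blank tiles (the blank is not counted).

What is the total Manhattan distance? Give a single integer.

Answer: 9

Derivation:
Tile 2: at (0,0), goal (0,1), distance |0-0|+|0-1| = 1
Tile 7: at (0,1), goal (2,0), distance |0-2|+|1-0| = 3
Tile 3: at (0,2), goal (0,2), distance |0-0|+|2-2| = 0
Tile 5: at (1,1), goal (1,1), distance |1-1|+|1-1| = 0
Tile 1: at (1,2), goal (0,0), distance |1-0|+|2-0| = 3
Tile 4: at (2,0), goal (1,0), distance |2-1|+|0-0| = 1
Tile 8: at (2,1), goal (2,1), distance |2-2|+|1-1| = 0
Tile 6: at (2,2), goal (1,2), distance |2-1|+|2-2| = 1
Sum: 1 + 3 + 0 + 0 + 3 + 1 + 0 + 1 = 9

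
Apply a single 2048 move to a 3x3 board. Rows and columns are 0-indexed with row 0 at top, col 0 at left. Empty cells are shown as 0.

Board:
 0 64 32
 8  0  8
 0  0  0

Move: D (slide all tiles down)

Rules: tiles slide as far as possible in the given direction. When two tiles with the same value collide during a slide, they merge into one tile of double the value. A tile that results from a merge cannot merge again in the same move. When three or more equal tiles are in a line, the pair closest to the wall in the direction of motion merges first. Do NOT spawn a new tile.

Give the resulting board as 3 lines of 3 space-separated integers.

Slide down:
col 0: [0, 8, 0] -> [0, 0, 8]
col 1: [64, 0, 0] -> [0, 0, 64]
col 2: [32, 8, 0] -> [0, 32, 8]

Answer:  0  0  0
 0  0 32
 8 64  8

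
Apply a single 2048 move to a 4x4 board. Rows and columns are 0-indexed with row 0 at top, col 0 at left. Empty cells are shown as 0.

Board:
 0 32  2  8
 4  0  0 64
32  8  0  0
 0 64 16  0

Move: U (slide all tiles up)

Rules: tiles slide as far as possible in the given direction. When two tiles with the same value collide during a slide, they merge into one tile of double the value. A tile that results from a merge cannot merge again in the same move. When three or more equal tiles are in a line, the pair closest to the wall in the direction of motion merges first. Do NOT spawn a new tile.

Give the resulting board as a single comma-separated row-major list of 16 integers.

Slide up:
col 0: [0, 4, 32, 0] -> [4, 32, 0, 0]
col 1: [32, 0, 8, 64] -> [32, 8, 64, 0]
col 2: [2, 0, 0, 16] -> [2, 16, 0, 0]
col 3: [8, 64, 0, 0] -> [8, 64, 0, 0]

Answer: 4, 32, 2, 8, 32, 8, 16, 64, 0, 64, 0, 0, 0, 0, 0, 0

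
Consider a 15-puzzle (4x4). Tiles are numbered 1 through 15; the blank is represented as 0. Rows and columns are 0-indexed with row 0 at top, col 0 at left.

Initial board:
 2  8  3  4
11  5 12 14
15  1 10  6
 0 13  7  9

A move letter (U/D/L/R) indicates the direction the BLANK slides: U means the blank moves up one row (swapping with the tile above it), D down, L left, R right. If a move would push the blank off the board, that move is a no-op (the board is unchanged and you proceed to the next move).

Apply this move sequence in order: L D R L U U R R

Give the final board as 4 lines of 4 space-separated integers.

Answer:  2  8  3  4
 5 12  0 14
11  1 10  6
15 13  7  9

Derivation:
After move 1 (L):
 2  8  3  4
11  5 12 14
15  1 10  6
 0 13  7  9

After move 2 (D):
 2  8  3  4
11  5 12 14
15  1 10  6
 0 13  7  9

After move 3 (R):
 2  8  3  4
11  5 12 14
15  1 10  6
13  0  7  9

After move 4 (L):
 2  8  3  4
11  5 12 14
15  1 10  6
 0 13  7  9

After move 5 (U):
 2  8  3  4
11  5 12 14
 0  1 10  6
15 13  7  9

After move 6 (U):
 2  8  3  4
 0  5 12 14
11  1 10  6
15 13  7  9

After move 7 (R):
 2  8  3  4
 5  0 12 14
11  1 10  6
15 13  7  9

After move 8 (R):
 2  8  3  4
 5 12  0 14
11  1 10  6
15 13  7  9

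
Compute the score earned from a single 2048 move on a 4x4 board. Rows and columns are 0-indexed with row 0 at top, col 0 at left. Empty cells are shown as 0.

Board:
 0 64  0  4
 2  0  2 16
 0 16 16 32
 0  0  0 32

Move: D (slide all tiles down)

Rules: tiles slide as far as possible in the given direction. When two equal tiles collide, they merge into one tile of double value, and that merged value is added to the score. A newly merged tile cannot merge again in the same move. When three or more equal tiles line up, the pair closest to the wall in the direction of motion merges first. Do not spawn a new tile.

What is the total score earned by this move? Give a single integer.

Slide down:
col 0: [0, 2, 0, 0] -> [0, 0, 0, 2]  score +0 (running 0)
col 1: [64, 0, 16, 0] -> [0, 0, 64, 16]  score +0 (running 0)
col 2: [0, 2, 16, 0] -> [0, 0, 2, 16]  score +0 (running 0)
col 3: [4, 16, 32, 32] -> [0, 4, 16, 64]  score +64 (running 64)
Board after move:
 0  0  0  0
 0  0  0  4
 0 64  2 16
 2 16 16 64

Answer: 64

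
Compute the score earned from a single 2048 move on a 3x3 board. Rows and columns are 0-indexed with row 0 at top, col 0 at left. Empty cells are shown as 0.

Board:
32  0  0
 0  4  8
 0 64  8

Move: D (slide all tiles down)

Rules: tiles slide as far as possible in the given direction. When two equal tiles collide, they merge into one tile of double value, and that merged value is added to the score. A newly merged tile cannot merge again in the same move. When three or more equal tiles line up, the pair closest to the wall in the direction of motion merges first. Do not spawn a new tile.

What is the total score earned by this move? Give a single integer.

Answer: 16

Derivation:
Slide down:
col 0: [32, 0, 0] -> [0, 0, 32]  score +0 (running 0)
col 1: [0, 4, 64] -> [0, 4, 64]  score +0 (running 0)
col 2: [0, 8, 8] -> [0, 0, 16]  score +16 (running 16)
Board after move:
 0  0  0
 0  4  0
32 64 16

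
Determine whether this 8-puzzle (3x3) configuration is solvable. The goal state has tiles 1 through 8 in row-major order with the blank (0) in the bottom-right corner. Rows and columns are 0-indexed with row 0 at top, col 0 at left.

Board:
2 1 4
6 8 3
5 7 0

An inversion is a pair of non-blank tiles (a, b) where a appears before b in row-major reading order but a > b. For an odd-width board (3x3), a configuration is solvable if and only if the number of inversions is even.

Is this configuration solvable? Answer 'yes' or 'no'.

Answer: no

Derivation:
Inversions (pairs i<j in row-major order where tile[i] > tile[j] > 0): 7
7 is odd, so the puzzle is not solvable.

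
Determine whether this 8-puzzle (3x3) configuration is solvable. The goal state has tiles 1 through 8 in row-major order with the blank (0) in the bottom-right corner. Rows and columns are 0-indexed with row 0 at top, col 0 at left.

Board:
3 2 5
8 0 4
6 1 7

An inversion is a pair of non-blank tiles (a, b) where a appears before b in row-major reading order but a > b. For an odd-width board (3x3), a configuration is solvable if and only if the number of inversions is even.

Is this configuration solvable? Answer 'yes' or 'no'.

Inversions (pairs i<j in row-major order where tile[i] > tile[j] > 0): 11
11 is odd, so the puzzle is not solvable.

Answer: no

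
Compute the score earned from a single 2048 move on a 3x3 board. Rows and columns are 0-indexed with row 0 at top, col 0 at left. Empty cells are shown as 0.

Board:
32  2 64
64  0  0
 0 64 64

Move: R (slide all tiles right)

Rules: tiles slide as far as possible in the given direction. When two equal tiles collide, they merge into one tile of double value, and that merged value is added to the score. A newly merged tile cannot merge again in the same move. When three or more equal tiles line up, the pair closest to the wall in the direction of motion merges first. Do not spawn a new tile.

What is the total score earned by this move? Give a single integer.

Slide right:
row 0: [32, 2, 64] -> [32, 2, 64]  score +0 (running 0)
row 1: [64, 0, 0] -> [0, 0, 64]  score +0 (running 0)
row 2: [0, 64, 64] -> [0, 0, 128]  score +128 (running 128)
Board after move:
 32   2  64
  0   0  64
  0   0 128

Answer: 128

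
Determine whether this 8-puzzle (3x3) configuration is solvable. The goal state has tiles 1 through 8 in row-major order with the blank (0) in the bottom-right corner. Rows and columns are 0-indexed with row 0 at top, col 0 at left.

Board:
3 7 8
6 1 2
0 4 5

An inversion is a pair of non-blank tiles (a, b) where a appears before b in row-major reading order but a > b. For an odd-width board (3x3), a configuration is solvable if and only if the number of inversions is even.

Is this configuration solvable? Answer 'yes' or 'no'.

Inversions (pairs i<j in row-major order where tile[i] > tile[j] > 0): 16
16 is even, so the puzzle is solvable.

Answer: yes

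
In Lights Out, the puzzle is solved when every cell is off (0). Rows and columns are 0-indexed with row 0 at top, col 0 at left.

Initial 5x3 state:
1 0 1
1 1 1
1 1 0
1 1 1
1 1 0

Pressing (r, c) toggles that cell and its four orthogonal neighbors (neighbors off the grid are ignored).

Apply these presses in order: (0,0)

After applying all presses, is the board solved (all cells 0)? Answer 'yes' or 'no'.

Answer: no

Derivation:
After press 1 at (0,0):
0 1 1
0 1 1
1 1 0
1 1 1
1 1 0

Lights still on: 11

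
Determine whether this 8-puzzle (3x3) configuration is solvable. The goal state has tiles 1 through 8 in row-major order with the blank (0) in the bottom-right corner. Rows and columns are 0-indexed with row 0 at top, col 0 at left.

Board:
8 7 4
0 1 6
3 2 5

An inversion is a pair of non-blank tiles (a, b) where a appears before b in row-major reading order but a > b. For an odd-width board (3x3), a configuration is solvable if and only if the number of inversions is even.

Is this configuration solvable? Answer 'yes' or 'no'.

Inversions (pairs i<j in row-major order where tile[i] > tile[j] > 0): 20
20 is even, so the puzzle is solvable.

Answer: yes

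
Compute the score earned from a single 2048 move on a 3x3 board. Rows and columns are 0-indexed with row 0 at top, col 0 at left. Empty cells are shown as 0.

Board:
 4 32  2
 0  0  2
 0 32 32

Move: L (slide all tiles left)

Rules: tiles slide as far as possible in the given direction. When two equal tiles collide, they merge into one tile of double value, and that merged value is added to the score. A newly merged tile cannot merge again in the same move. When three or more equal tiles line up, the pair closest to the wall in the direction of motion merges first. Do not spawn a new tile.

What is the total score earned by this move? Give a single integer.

Slide left:
row 0: [4, 32, 2] -> [4, 32, 2]  score +0 (running 0)
row 1: [0, 0, 2] -> [2, 0, 0]  score +0 (running 0)
row 2: [0, 32, 32] -> [64, 0, 0]  score +64 (running 64)
Board after move:
 4 32  2
 2  0  0
64  0  0

Answer: 64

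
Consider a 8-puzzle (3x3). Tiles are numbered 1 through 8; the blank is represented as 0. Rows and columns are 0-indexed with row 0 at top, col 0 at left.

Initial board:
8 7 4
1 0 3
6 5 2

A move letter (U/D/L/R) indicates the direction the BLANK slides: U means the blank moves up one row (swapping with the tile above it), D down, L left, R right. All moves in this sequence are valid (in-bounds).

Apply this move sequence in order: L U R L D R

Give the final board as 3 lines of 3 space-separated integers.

After move 1 (L):
8 7 4
0 1 3
6 5 2

After move 2 (U):
0 7 4
8 1 3
6 5 2

After move 3 (R):
7 0 4
8 1 3
6 5 2

After move 4 (L):
0 7 4
8 1 3
6 5 2

After move 5 (D):
8 7 4
0 1 3
6 5 2

After move 6 (R):
8 7 4
1 0 3
6 5 2

Answer: 8 7 4
1 0 3
6 5 2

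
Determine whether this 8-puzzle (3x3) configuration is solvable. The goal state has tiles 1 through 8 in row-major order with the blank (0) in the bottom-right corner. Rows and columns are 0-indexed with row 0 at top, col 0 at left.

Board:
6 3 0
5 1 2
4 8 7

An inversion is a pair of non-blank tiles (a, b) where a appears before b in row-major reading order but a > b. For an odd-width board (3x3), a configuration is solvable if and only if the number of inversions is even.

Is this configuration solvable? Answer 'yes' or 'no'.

Answer: no

Derivation:
Inversions (pairs i<j in row-major order where tile[i] > tile[j] > 0): 11
11 is odd, so the puzzle is not solvable.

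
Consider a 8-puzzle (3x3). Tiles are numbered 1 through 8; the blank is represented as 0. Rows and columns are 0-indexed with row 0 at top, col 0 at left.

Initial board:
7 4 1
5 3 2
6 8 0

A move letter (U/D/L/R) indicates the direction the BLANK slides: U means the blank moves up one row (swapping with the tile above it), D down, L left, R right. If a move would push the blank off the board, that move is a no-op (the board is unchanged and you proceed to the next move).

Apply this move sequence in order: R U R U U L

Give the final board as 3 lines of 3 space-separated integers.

After move 1 (R):
7 4 1
5 3 2
6 8 0

After move 2 (U):
7 4 1
5 3 0
6 8 2

After move 3 (R):
7 4 1
5 3 0
6 8 2

After move 4 (U):
7 4 0
5 3 1
6 8 2

After move 5 (U):
7 4 0
5 3 1
6 8 2

After move 6 (L):
7 0 4
5 3 1
6 8 2

Answer: 7 0 4
5 3 1
6 8 2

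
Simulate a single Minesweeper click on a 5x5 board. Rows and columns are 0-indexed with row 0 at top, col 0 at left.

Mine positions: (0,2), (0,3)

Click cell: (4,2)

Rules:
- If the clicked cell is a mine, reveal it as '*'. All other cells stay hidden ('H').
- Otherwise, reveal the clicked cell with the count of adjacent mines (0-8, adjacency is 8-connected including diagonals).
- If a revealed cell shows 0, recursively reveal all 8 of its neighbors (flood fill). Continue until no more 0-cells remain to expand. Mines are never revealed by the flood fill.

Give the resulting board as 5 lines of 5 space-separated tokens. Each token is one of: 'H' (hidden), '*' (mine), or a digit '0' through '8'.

0 1 H H H
0 1 2 2 1
0 0 0 0 0
0 0 0 0 0
0 0 0 0 0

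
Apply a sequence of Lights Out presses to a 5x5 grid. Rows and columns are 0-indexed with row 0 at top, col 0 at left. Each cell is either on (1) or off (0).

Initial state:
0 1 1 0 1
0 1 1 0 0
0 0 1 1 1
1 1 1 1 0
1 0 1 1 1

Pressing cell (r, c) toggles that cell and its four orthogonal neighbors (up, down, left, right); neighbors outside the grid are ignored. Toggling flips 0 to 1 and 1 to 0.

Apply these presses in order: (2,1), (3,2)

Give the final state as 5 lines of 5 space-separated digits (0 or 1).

After press 1 at (2,1):
0 1 1 0 1
0 0 1 0 0
1 1 0 1 1
1 0 1 1 0
1 0 1 1 1

After press 2 at (3,2):
0 1 1 0 1
0 0 1 0 0
1 1 1 1 1
1 1 0 0 0
1 0 0 1 1

Answer: 0 1 1 0 1
0 0 1 0 0
1 1 1 1 1
1 1 0 0 0
1 0 0 1 1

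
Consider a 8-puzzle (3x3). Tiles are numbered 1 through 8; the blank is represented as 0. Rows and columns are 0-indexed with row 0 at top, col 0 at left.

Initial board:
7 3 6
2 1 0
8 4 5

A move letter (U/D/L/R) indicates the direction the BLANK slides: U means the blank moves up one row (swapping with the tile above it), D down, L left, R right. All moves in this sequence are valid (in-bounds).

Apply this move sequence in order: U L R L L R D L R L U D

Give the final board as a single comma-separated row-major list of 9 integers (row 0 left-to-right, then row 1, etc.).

After move 1 (U):
7 3 0
2 1 6
8 4 5

After move 2 (L):
7 0 3
2 1 6
8 4 5

After move 3 (R):
7 3 0
2 1 6
8 4 5

After move 4 (L):
7 0 3
2 1 6
8 4 5

After move 5 (L):
0 7 3
2 1 6
8 4 5

After move 6 (R):
7 0 3
2 1 6
8 4 5

After move 7 (D):
7 1 3
2 0 6
8 4 5

After move 8 (L):
7 1 3
0 2 6
8 4 5

After move 9 (R):
7 1 3
2 0 6
8 4 5

After move 10 (L):
7 1 3
0 2 6
8 4 5

After move 11 (U):
0 1 3
7 2 6
8 4 5

After move 12 (D):
7 1 3
0 2 6
8 4 5

Answer: 7, 1, 3, 0, 2, 6, 8, 4, 5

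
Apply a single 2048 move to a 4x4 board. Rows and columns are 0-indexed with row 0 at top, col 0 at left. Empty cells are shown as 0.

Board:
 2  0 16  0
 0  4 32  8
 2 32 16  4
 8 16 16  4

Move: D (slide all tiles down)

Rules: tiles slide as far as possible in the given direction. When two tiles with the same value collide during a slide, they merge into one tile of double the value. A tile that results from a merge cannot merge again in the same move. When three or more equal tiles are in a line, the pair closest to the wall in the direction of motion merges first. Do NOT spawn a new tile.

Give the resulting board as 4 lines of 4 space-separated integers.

Answer:  0  0  0  0
 0  4 16  0
 4 32 32  8
 8 16 32  8

Derivation:
Slide down:
col 0: [2, 0, 2, 8] -> [0, 0, 4, 8]
col 1: [0, 4, 32, 16] -> [0, 4, 32, 16]
col 2: [16, 32, 16, 16] -> [0, 16, 32, 32]
col 3: [0, 8, 4, 4] -> [0, 0, 8, 8]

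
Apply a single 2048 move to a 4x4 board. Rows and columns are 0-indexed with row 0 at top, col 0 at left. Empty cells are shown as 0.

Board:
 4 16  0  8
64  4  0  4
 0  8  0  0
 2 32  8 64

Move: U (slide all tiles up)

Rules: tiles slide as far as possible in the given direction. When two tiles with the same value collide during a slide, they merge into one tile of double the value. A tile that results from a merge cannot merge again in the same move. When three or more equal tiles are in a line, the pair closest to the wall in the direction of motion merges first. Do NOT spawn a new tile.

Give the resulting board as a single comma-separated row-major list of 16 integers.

Answer: 4, 16, 8, 8, 64, 4, 0, 4, 2, 8, 0, 64, 0, 32, 0, 0

Derivation:
Slide up:
col 0: [4, 64, 0, 2] -> [4, 64, 2, 0]
col 1: [16, 4, 8, 32] -> [16, 4, 8, 32]
col 2: [0, 0, 0, 8] -> [8, 0, 0, 0]
col 3: [8, 4, 0, 64] -> [8, 4, 64, 0]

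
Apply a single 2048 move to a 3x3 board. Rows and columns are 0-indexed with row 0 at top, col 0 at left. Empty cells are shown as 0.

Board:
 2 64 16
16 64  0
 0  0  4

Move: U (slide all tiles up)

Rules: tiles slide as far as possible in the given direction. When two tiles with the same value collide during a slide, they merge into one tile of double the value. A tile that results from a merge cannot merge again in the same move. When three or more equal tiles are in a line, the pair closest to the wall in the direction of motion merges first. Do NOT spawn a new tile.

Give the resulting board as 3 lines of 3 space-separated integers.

Answer:   2 128  16
 16   0   4
  0   0   0

Derivation:
Slide up:
col 0: [2, 16, 0] -> [2, 16, 0]
col 1: [64, 64, 0] -> [128, 0, 0]
col 2: [16, 0, 4] -> [16, 4, 0]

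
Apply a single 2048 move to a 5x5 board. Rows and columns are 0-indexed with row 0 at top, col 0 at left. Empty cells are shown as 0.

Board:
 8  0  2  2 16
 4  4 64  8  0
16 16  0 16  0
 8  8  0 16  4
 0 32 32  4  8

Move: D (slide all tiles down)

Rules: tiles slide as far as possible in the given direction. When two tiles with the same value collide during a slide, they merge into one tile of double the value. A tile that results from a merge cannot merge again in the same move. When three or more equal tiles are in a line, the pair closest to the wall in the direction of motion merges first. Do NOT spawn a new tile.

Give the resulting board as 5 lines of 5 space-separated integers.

Answer:  0  0  0  0  0
 8  4  0  2  0
 4 16  2  8 16
16  8 64 32  4
 8 32 32  4  8

Derivation:
Slide down:
col 0: [8, 4, 16, 8, 0] -> [0, 8, 4, 16, 8]
col 1: [0, 4, 16, 8, 32] -> [0, 4, 16, 8, 32]
col 2: [2, 64, 0, 0, 32] -> [0, 0, 2, 64, 32]
col 3: [2, 8, 16, 16, 4] -> [0, 2, 8, 32, 4]
col 4: [16, 0, 0, 4, 8] -> [0, 0, 16, 4, 8]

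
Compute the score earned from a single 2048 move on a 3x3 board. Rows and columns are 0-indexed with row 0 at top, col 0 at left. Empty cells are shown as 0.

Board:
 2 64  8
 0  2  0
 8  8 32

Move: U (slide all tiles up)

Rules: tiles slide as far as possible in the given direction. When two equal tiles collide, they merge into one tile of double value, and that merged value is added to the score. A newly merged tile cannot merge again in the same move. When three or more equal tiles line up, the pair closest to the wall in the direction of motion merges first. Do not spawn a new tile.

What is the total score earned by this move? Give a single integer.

Slide up:
col 0: [2, 0, 8] -> [2, 8, 0]  score +0 (running 0)
col 1: [64, 2, 8] -> [64, 2, 8]  score +0 (running 0)
col 2: [8, 0, 32] -> [8, 32, 0]  score +0 (running 0)
Board after move:
 2 64  8
 8  2 32
 0  8  0

Answer: 0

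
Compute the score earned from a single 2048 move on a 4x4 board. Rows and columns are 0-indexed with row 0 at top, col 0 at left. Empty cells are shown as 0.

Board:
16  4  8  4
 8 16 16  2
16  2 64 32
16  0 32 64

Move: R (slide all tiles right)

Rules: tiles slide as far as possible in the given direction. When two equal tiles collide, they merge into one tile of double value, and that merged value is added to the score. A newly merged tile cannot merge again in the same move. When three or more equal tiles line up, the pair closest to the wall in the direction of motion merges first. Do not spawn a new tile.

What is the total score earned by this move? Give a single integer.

Slide right:
row 0: [16, 4, 8, 4] -> [16, 4, 8, 4]  score +0 (running 0)
row 1: [8, 16, 16, 2] -> [0, 8, 32, 2]  score +32 (running 32)
row 2: [16, 2, 64, 32] -> [16, 2, 64, 32]  score +0 (running 32)
row 3: [16, 0, 32, 64] -> [0, 16, 32, 64]  score +0 (running 32)
Board after move:
16  4  8  4
 0  8 32  2
16  2 64 32
 0 16 32 64

Answer: 32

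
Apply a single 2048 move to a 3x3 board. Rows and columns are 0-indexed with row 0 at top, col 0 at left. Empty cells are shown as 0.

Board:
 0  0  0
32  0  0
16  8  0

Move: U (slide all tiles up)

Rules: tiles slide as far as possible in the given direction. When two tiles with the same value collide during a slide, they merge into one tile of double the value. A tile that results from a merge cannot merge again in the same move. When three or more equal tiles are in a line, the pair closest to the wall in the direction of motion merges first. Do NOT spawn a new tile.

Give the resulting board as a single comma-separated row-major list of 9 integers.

Answer: 32, 8, 0, 16, 0, 0, 0, 0, 0

Derivation:
Slide up:
col 0: [0, 32, 16] -> [32, 16, 0]
col 1: [0, 0, 8] -> [8, 0, 0]
col 2: [0, 0, 0] -> [0, 0, 0]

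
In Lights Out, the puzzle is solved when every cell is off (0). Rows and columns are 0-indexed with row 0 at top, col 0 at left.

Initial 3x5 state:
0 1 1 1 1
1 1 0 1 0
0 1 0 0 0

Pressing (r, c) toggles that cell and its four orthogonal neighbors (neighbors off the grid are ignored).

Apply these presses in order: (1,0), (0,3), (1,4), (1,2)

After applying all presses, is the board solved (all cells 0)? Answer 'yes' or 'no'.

After press 1 at (1,0):
1 1 1 1 1
0 0 0 1 0
1 1 0 0 0

After press 2 at (0,3):
1 1 0 0 0
0 0 0 0 0
1 1 0 0 0

After press 3 at (1,4):
1 1 0 0 1
0 0 0 1 1
1 1 0 0 1

After press 4 at (1,2):
1 1 1 0 1
0 1 1 0 1
1 1 1 0 1

Lights still on: 11

Answer: no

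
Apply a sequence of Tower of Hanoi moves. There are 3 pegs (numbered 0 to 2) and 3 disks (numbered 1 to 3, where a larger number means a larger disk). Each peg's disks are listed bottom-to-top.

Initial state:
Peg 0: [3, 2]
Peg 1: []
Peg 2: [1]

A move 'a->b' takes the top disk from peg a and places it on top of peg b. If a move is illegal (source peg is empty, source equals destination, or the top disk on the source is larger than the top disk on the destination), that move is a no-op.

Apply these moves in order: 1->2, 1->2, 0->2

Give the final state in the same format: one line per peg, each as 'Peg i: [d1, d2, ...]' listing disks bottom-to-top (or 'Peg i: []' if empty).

Answer: Peg 0: [3, 2]
Peg 1: []
Peg 2: [1]

Derivation:
After move 1 (1->2):
Peg 0: [3, 2]
Peg 1: []
Peg 2: [1]

After move 2 (1->2):
Peg 0: [3, 2]
Peg 1: []
Peg 2: [1]

After move 3 (0->2):
Peg 0: [3, 2]
Peg 1: []
Peg 2: [1]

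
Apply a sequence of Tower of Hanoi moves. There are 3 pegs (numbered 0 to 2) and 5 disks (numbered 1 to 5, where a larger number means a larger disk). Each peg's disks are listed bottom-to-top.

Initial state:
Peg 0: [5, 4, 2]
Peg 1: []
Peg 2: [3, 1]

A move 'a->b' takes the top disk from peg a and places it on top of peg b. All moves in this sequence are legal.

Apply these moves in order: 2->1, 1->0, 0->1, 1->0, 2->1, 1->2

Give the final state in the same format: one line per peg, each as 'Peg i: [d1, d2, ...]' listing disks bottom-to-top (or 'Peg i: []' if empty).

Answer: Peg 0: [5, 4, 2, 1]
Peg 1: []
Peg 2: [3]

Derivation:
After move 1 (2->1):
Peg 0: [5, 4, 2]
Peg 1: [1]
Peg 2: [3]

After move 2 (1->0):
Peg 0: [5, 4, 2, 1]
Peg 1: []
Peg 2: [3]

After move 3 (0->1):
Peg 0: [5, 4, 2]
Peg 1: [1]
Peg 2: [3]

After move 4 (1->0):
Peg 0: [5, 4, 2, 1]
Peg 1: []
Peg 2: [3]

After move 5 (2->1):
Peg 0: [5, 4, 2, 1]
Peg 1: [3]
Peg 2: []

After move 6 (1->2):
Peg 0: [5, 4, 2, 1]
Peg 1: []
Peg 2: [3]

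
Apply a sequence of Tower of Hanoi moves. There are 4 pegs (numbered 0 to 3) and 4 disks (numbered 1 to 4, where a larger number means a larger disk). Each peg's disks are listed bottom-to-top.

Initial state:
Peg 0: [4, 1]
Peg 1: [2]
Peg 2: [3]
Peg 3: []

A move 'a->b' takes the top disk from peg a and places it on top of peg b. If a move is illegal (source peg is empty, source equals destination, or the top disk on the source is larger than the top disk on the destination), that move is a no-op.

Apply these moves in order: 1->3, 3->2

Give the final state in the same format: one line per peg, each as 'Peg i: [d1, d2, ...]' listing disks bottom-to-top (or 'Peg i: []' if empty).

Answer: Peg 0: [4, 1]
Peg 1: []
Peg 2: [3, 2]
Peg 3: []

Derivation:
After move 1 (1->3):
Peg 0: [4, 1]
Peg 1: []
Peg 2: [3]
Peg 3: [2]

After move 2 (3->2):
Peg 0: [4, 1]
Peg 1: []
Peg 2: [3, 2]
Peg 3: []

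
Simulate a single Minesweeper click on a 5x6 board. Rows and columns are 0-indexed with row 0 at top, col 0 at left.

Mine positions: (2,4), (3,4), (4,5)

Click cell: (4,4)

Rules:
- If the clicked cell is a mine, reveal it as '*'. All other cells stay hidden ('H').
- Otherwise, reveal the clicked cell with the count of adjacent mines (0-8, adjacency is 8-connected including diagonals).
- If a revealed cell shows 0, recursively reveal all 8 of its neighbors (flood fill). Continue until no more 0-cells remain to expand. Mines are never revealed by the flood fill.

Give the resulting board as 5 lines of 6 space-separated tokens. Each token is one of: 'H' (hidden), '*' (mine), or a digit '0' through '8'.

H H H H H H
H H H H H H
H H H H H H
H H H H H H
H H H H 2 H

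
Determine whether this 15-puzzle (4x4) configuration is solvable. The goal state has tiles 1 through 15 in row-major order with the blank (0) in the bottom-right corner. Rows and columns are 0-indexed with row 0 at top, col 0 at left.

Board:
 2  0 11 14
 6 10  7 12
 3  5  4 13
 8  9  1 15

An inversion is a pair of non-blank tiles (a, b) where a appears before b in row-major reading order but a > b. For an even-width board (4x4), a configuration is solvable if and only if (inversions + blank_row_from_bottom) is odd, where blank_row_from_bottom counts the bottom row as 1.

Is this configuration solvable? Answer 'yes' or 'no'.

Answer: yes

Derivation:
Inversions: 51
Blank is in row 0 (0-indexed from top), which is row 4 counting from the bottom (bottom = 1).
51 + 4 = 55, which is odd, so the puzzle is solvable.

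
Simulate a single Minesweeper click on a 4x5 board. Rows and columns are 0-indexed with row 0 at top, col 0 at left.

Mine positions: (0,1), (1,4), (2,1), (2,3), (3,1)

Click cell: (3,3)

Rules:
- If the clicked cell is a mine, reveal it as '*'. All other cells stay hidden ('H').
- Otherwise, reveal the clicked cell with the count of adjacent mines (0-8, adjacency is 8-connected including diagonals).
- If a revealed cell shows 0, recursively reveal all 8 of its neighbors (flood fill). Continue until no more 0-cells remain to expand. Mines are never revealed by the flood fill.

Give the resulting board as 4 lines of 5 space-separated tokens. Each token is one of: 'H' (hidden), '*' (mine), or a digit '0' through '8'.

H H H H H
H H H H H
H H H H H
H H H 1 H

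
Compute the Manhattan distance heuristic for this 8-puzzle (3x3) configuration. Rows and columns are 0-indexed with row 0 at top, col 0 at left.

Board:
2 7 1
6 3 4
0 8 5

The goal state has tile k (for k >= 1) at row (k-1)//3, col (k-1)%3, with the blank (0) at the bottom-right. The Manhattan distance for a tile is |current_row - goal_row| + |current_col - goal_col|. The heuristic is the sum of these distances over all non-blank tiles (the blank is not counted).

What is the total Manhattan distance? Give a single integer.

Answer: 14

Derivation:
Tile 2: at (0,0), goal (0,1), distance |0-0|+|0-1| = 1
Tile 7: at (0,1), goal (2,0), distance |0-2|+|1-0| = 3
Tile 1: at (0,2), goal (0,0), distance |0-0|+|2-0| = 2
Tile 6: at (1,0), goal (1,2), distance |1-1|+|0-2| = 2
Tile 3: at (1,1), goal (0,2), distance |1-0|+|1-2| = 2
Tile 4: at (1,2), goal (1,0), distance |1-1|+|2-0| = 2
Tile 8: at (2,1), goal (2,1), distance |2-2|+|1-1| = 0
Tile 5: at (2,2), goal (1,1), distance |2-1|+|2-1| = 2
Sum: 1 + 3 + 2 + 2 + 2 + 2 + 0 + 2 = 14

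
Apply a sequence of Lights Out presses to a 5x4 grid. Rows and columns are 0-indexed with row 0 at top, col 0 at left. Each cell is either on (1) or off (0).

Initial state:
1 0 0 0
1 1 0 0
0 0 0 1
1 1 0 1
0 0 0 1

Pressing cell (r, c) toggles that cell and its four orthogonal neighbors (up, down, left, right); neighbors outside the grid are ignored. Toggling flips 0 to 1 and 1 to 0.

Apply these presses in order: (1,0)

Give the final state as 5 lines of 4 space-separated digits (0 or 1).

Answer: 0 0 0 0
0 0 0 0
1 0 0 1
1 1 0 1
0 0 0 1

Derivation:
After press 1 at (1,0):
0 0 0 0
0 0 0 0
1 0 0 1
1 1 0 1
0 0 0 1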